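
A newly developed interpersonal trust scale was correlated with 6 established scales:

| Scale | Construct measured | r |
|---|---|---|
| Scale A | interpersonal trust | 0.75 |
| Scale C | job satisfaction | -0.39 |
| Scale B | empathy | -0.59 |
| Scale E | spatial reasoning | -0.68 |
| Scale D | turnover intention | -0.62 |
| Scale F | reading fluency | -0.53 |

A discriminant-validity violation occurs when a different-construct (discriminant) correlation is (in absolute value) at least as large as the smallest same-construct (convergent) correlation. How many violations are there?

0

Convergent (same construct = interpersonal trust): Scale A.
Smallest convergent = 0.75. Discriminant |r|: 0.39, 0.59, 0.68, 0.62, 0.53; count ≥ 0.75 → 0.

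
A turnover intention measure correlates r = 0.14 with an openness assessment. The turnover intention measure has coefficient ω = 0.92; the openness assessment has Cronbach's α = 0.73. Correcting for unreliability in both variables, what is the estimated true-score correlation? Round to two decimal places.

0.17

r_true = r_obs / √(r_xx · r_yy) = 0.14 / √(0.92 × 0.73) = 0.14 / √0.6716 = 0.14 / 0.8195 ≈ 0.17.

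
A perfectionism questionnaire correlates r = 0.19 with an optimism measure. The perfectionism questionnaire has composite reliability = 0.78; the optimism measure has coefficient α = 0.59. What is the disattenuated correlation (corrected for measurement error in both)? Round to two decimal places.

0.28

r_true = r_obs / √(r_xx · r_yy) = 0.19 / √(0.78 × 0.59) = 0.19 / √0.4602 = 0.19 / 0.6784 ≈ 0.28.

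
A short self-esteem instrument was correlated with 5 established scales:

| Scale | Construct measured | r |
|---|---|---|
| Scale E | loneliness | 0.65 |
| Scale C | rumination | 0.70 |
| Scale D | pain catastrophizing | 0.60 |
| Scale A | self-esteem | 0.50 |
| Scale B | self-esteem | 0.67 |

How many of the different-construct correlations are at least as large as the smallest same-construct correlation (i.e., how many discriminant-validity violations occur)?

Convergent (same construct = self-esteem): Scale A, Scale B.
Smallest convergent = 0.50. Discriminant values: 0.65, 0.70, 0.60; count ≥ 0.50 → 3.

3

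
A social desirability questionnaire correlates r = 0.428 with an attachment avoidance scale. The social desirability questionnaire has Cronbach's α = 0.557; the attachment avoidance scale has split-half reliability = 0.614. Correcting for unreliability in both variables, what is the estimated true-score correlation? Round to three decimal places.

0.732

r_true = r_obs / √(r_xx · r_yy) = 0.428 / √(0.557 × 0.614) = 0.428 / √0.341998 = 0.428 / 0.5848 ≈ 0.732.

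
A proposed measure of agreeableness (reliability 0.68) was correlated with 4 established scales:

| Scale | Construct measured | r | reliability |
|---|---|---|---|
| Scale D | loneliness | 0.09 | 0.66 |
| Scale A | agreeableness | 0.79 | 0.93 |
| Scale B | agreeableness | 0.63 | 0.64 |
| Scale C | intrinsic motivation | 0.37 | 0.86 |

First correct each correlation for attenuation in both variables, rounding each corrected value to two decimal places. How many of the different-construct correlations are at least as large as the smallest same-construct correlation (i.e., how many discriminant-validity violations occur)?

0

Disattenuated r (r / √(r_scale · r_new)):
  Scale D (disc): 0.09 / √(0.66·0.68) = 0.13
  Scale A (conv): 0.79 / √(0.93·0.68) = 0.99
  Scale B (conv): 0.63 / √(0.64·0.68) = 0.95
  Scale C (disc): 0.37 / √(0.86·0.68) = 0.48
Smallest convergent = 0.95. Discriminant values: 0.13, 0.48; count ≥ 0.95 → 0.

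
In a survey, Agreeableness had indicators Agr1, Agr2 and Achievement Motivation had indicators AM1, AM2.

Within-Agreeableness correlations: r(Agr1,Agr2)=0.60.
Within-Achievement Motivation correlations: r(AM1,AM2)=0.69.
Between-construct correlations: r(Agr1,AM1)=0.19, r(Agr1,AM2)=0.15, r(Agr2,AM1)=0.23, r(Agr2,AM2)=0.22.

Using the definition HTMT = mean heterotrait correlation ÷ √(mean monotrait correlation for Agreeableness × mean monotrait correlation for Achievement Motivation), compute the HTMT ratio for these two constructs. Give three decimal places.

0.307

Mean between = 0.79/4 = 0.1975.
Mean within-Agr = 0.60/1 = 0.6000; mean within-AM = 0.69/1 = 0.6900.
Geometric mean = √(0.6000 × 0.6900) = 0.6434.
HTMT = 0.1975 / 0.6434 = 0.307.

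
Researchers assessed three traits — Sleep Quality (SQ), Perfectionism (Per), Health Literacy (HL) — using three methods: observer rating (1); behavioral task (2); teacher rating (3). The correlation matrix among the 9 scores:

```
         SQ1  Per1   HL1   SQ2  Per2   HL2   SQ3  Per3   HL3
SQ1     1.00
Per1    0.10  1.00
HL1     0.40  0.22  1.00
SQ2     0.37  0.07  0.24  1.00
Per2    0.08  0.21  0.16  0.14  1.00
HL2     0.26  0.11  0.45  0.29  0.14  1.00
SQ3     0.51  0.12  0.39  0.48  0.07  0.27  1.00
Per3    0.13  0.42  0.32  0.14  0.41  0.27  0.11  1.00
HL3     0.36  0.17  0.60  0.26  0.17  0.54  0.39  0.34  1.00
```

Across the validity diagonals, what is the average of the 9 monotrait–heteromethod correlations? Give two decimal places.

0.44

Convergent values: 0.37, 0.51, 0.48, 0.21, 0.42, 0.41, 0.45, 0.60, 0.54; mean = 3.99/9 = 0.44.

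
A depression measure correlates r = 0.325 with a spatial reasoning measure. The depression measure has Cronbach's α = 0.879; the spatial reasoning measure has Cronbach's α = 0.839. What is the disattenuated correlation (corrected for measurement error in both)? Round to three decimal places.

0.378

r_true = r_obs / √(r_xx · r_yy) = 0.325 / √(0.879 × 0.839) = 0.325 / √0.737481 = 0.325 / 0.8588 ≈ 0.378.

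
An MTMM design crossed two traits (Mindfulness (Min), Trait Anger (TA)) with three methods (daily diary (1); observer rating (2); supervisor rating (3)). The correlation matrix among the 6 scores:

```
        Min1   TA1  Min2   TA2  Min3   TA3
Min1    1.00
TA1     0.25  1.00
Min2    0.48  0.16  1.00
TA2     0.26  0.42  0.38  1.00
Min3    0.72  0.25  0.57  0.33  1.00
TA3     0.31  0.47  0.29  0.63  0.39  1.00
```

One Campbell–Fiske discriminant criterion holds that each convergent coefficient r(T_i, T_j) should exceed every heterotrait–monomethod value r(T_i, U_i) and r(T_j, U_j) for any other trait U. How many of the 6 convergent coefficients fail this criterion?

Each convergent coefficient versus the relevant comparison correlations:
Min (methods 1·2): 0.48 vs {0.25, 0.38} → pass.
Min (methods 1·3): 0.72 vs {0.25, 0.39} → pass.
Min (methods 2·3): 0.57 vs {0.38, 0.39} → pass.
TA (methods 1·2): 0.42 vs {0.25, 0.38} → pass.
TA (methods 1·3): 0.47 vs {0.25, 0.39} → pass.
TA (methods 2·3): 0.63 vs {0.38, 0.39} → pass.
0 of 6 fail.

0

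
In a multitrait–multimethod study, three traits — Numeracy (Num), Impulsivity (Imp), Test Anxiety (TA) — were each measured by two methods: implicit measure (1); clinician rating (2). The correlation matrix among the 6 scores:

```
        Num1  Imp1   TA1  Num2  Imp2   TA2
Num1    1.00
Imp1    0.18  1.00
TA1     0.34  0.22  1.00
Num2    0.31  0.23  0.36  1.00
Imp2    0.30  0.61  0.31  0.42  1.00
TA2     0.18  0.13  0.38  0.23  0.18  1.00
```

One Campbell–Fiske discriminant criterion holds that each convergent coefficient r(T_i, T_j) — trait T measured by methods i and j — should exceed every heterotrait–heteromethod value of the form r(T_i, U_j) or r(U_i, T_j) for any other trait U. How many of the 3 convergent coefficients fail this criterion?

Checking each validity diagonal entry against its comparison values:
Num (methods 1·2): 0.31 vs {0.30, 0.23, 0.18, 0.36} → fail.
Imp (methods 1·2): 0.61 vs {0.23, 0.30, 0.13, 0.31} → pass.
TA (methods 1·2): 0.38 vs {0.36, 0.18, 0.31, 0.13} → pass.
1 of 3 fail.

1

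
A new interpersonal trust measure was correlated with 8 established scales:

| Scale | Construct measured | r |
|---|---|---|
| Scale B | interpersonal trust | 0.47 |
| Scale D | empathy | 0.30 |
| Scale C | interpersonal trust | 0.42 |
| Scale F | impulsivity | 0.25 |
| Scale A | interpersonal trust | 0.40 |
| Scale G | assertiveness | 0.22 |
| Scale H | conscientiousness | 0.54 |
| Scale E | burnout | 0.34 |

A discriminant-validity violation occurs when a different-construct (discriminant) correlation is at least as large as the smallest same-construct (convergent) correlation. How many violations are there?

Convergent (same construct = interpersonal trust): Scale B, Scale C, Scale A.
Smallest convergent = 0.40. Discriminant values: 0.30, 0.25, 0.22, 0.54, 0.34; count ≥ 0.40 → 1.

1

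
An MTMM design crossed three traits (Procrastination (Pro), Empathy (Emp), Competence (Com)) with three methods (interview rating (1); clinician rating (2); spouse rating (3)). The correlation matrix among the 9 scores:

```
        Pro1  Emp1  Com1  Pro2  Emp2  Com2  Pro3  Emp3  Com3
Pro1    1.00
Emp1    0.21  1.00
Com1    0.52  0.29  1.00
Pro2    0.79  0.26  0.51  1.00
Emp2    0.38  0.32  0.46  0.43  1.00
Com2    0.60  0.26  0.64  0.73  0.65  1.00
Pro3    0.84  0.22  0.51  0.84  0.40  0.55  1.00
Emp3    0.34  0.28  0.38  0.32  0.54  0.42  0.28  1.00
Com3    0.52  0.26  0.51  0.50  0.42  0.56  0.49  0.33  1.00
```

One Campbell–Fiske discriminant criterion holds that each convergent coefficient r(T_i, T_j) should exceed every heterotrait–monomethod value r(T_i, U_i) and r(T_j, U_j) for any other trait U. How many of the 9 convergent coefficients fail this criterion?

Each convergent coefficient versus the relevant comparison correlations:
Pro (methods 1·2): 0.79 vs {0.21, 0.43, 0.52, 0.73} → pass.
Pro (methods 1·3): 0.84 vs {0.21, 0.28, 0.52, 0.49} → pass.
Pro (methods 2·3): 0.84 vs {0.43, 0.28, 0.73, 0.49} → pass.
Emp (methods 1·2): 0.32 vs {0.21, 0.43, 0.29, 0.65} → fail.
Emp (methods 1·3): 0.28 vs {0.21, 0.28, 0.29, 0.33} → fail.
Emp (methods 2·3): 0.54 vs {0.43, 0.28, 0.65, 0.33} → fail.
Com (methods 1·2): 0.64 vs {0.52, 0.73, 0.29, 0.65} → fail.
Com (methods 1·3): 0.51 vs {0.52, 0.49, 0.29, 0.33} → fail.
Com (methods 2·3): 0.56 vs {0.73, 0.49, 0.65, 0.33} → fail.
6 of 9 fail.

6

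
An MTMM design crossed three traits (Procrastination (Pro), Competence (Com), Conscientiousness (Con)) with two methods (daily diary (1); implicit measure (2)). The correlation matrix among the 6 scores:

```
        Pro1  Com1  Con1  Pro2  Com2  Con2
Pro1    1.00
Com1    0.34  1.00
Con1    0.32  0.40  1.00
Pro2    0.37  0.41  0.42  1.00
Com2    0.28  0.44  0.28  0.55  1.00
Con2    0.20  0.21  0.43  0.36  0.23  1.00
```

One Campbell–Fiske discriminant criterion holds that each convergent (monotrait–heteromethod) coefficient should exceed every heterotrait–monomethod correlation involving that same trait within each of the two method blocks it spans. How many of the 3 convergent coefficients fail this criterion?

2

Each convergent coefficient versus the relevant comparison correlations:
Pro (methods 1·2): 0.37 vs {0.34, 0.55, 0.32, 0.36} → fail.
Com (methods 1·2): 0.44 vs {0.34, 0.55, 0.40, 0.23} → fail.
Con (methods 1·2): 0.43 vs {0.32, 0.36, 0.40, 0.23} → pass.
2 of 3 fail.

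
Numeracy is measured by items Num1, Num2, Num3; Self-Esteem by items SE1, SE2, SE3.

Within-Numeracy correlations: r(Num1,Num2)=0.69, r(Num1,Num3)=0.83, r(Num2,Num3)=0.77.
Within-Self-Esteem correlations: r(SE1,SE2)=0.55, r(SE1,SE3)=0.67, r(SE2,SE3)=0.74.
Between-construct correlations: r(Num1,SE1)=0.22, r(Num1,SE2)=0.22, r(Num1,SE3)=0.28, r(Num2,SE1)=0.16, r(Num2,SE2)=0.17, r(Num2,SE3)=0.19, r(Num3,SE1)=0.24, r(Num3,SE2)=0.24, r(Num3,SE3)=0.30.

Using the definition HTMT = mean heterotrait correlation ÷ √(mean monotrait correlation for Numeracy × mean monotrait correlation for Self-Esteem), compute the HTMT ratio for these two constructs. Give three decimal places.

0.318

Between-construct mean = 2.02/9 = 0.2244.
Mean within-Num = 2.29/3 = 0.7633; mean within-SE = 1.96/3 = 0.6533.
Geometric mean = √(0.7633 × 0.6533) = 0.7062.
HTMT = 0.2244 / 0.7062 = 0.318.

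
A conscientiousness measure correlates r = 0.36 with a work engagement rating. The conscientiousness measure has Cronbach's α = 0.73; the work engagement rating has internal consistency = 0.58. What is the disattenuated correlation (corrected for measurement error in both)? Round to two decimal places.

r_true = r_obs / √(r_xx · r_yy) = 0.36 / √(0.73 × 0.58) = 0.36 / √0.4234 = 0.36 / 0.6507 ≈ 0.55.

0.55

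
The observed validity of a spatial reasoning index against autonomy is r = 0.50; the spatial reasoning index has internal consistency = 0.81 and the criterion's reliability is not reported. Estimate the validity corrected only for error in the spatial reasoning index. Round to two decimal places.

0.56

Single correction: r_c = r_obs / √r_xx = 0.50 / √0.81 = 0.50 / 0.9000 ≈ 0.56.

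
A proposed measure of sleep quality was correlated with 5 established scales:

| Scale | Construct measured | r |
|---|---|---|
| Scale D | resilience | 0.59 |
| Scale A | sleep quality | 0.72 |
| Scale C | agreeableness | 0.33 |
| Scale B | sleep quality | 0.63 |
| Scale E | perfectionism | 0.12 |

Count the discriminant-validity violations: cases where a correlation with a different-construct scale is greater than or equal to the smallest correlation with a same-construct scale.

0

Convergent (same construct = sleep quality): Scale A, Scale B.
Smallest convergent = 0.63. Discriminant values: 0.59, 0.33, 0.12; count ≥ 0.63 → 0.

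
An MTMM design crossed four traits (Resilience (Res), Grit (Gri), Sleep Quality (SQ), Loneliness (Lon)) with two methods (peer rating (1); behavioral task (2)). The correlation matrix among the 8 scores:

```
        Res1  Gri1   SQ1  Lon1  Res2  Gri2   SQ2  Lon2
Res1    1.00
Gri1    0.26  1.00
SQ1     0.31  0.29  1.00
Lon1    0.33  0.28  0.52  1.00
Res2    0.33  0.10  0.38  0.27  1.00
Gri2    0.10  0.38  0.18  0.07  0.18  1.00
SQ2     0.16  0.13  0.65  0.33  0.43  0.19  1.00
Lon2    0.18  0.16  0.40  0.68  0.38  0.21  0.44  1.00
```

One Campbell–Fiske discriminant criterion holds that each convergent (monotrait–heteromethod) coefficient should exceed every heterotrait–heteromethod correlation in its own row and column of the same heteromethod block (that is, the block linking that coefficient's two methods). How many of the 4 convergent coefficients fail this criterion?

Checking each validity diagonal entry against its comparison values:
Res (methods 1·2): 0.33 vs {0.10, 0.10, 0.16, 0.38, 0.18, 0.27} → fail.
Gri (methods 1·2): 0.38 vs {0.10, 0.10, 0.13, 0.18, 0.16, 0.07} → pass.
SQ (methods 1·2): 0.65 vs {0.38, 0.16, 0.18, 0.13, 0.40, 0.33} → pass.
Lon (methods 1·2): 0.68 vs {0.27, 0.18, 0.07, 0.16, 0.33, 0.40} → pass.
1 of 4 fail.

1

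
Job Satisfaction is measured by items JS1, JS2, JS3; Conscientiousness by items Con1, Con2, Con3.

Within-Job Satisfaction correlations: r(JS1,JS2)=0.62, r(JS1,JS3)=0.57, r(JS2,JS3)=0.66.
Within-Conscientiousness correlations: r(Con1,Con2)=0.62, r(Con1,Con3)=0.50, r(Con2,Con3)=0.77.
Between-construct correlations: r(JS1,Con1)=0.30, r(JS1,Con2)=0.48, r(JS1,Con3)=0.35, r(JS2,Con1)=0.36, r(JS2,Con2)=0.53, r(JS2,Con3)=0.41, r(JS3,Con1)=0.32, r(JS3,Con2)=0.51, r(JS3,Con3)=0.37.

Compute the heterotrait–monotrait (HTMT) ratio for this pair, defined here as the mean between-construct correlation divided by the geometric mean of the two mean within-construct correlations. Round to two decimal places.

Between-construct mean = 3.63/9 = 0.4033.
Mean within-JS = 1.85/3 = 0.6167; mean within-Con = 1.89/3 = 0.6300.
Geometric mean = √(0.6167 × 0.6300) = 0.6233.
HTMT = 0.4033 / 0.6233 = 0.65.

0.65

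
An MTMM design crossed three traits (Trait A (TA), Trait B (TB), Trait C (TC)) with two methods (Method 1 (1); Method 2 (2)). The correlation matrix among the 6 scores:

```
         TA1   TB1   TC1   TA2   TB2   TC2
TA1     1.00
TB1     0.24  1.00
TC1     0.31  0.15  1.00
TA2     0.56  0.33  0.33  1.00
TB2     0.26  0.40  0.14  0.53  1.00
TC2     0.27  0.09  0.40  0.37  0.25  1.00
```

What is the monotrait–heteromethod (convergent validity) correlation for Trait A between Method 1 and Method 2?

Same trait (TA), different methods: r(TA1, TA2) = 0.56.

0.56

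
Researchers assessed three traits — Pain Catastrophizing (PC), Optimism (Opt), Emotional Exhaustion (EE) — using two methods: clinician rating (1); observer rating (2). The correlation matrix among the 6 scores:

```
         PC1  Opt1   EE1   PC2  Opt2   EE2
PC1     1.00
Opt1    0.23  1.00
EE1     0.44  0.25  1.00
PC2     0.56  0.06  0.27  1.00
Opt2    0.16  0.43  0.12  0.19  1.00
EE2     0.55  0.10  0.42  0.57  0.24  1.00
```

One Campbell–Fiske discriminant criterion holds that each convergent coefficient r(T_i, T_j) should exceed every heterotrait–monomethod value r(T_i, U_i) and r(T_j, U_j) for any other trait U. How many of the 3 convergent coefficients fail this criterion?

Convergent coefficients and their comparison sets:
PC (methods 1·2): 0.56 vs {0.23, 0.19, 0.44, 0.57} → fail.
Opt (methods 1·2): 0.43 vs {0.23, 0.19, 0.25, 0.24} → pass.
EE (methods 1·2): 0.42 vs {0.44, 0.57, 0.25, 0.24} → fail.
2 of 3 fail.

2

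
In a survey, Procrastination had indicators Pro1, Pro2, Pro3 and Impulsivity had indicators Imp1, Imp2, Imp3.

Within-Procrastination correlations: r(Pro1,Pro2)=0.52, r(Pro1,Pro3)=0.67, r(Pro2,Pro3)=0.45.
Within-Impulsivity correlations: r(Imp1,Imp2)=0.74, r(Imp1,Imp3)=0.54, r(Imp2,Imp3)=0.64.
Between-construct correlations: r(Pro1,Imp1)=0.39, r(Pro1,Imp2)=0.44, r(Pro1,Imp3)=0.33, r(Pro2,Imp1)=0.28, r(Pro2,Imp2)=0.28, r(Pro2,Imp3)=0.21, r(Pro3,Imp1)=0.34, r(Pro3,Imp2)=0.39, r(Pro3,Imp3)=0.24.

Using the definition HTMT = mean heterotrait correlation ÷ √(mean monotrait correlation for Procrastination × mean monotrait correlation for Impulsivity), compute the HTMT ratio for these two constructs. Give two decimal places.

Mean heterotrait r = 2.90/9 = 0.3222.
Mean within-Pro = 1.64/3 = 0.5467; mean within-Imp = 1.92/3 = 0.6400.
Geometric mean = √(0.5467 × 0.6400) = 0.5915.
HTMT = 0.3222 / 0.5915 = 0.54.

0.54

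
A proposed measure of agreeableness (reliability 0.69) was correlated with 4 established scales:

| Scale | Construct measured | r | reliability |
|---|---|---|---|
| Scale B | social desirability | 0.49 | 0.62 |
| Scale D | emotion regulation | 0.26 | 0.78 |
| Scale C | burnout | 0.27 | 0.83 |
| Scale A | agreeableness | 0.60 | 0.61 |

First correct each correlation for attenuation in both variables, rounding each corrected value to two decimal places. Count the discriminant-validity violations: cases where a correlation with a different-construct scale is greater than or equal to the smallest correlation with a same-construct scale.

Disattenuated r (r / √(r_scale · r_new)):
  Scale B (disc): 0.49 / √(0.62·0.69) = 0.75
  Scale D (disc): 0.26 / √(0.78·0.69) = 0.35
  Scale C (disc): 0.27 / √(0.83·0.69) = 0.36
  Scale A (conv): 0.60 / √(0.61·0.69) = 0.92
Smallest convergent = 0.92. Discriminant values: 0.75, 0.35, 0.36; count ≥ 0.92 → 0.

0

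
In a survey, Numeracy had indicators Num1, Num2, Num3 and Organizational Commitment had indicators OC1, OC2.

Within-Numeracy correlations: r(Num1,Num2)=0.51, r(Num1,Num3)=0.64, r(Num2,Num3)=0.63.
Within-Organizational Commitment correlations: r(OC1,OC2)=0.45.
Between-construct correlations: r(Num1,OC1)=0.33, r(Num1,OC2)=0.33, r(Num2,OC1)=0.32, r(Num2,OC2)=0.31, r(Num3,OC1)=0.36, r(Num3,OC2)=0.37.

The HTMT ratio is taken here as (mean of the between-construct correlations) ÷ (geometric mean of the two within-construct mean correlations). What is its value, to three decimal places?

0.652

Mean heterotrait r = 2.02/6 = 0.3367.
Mean within-Num = 1.78/3 = 0.5933; mean within-OC = 0.45/1 = 0.4500.
Geometric mean = √(0.5933 × 0.4500) = 0.5167.
HTMT = 0.3367 / 0.5167 = 0.652.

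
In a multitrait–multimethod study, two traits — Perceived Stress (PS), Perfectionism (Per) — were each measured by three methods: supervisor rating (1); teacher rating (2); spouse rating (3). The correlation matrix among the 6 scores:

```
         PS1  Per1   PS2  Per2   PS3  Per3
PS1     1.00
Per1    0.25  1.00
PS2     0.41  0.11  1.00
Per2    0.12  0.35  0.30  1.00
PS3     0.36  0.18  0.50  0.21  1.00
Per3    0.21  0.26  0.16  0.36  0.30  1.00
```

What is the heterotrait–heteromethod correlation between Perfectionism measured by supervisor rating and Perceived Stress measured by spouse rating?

Different traits and methods: r(Per1, PS3) = 0.18.

0.18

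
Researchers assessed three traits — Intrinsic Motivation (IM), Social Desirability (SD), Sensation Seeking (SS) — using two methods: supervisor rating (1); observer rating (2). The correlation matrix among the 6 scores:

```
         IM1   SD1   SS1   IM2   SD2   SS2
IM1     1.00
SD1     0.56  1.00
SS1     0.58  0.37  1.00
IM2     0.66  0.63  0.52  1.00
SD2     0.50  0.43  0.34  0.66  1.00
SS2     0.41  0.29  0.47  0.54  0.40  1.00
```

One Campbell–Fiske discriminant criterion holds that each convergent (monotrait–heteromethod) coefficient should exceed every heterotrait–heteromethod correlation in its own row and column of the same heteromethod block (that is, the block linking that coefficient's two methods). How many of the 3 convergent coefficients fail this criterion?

2

Checking each validity diagonal entry against its comparison values:
IM (methods 1·2): 0.66 vs {0.50, 0.63, 0.41, 0.52} → pass.
SD (methods 1·2): 0.43 vs {0.63, 0.50, 0.29, 0.34} → fail.
SS (methods 1·2): 0.47 vs {0.52, 0.41, 0.34, 0.29} → fail.
2 of 3 fail.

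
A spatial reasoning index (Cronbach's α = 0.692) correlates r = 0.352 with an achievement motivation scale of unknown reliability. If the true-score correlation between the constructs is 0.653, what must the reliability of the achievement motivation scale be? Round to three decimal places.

r_true = r_obs / √(r_xx · r_yy) ⇒ 0.653 = 0.352 / √(0.692 · r_yy).
√(0.692 · r_yy) = 0.352 / 0.653 = 0.5391; 0.692 · r_yy = 0.2906; r_yy = 0.2906 / 0.692 ≈ 0.420.

0.420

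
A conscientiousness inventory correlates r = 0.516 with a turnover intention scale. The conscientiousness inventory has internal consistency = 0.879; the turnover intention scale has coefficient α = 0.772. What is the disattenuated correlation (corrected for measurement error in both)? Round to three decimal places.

r_true = r_obs / √(r_xx · r_yy) = 0.516 / √(0.879 × 0.772) = 0.516 / √0.678588 = 0.516 / 0.8238 ≈ 0.626.

0.626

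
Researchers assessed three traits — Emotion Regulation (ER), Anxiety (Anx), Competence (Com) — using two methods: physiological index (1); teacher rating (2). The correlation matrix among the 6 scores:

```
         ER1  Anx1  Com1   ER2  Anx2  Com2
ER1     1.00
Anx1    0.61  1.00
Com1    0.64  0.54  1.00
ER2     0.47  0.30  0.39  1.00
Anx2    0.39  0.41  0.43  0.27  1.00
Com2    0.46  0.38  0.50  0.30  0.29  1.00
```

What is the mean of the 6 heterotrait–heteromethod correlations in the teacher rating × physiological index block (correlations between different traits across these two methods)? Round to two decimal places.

0.39

HTHM values (method 2 × method 1): 0.30, 0.39, 0.39, 0.43, 0.46, 0.38; mean = 2.35/6 = 0.39.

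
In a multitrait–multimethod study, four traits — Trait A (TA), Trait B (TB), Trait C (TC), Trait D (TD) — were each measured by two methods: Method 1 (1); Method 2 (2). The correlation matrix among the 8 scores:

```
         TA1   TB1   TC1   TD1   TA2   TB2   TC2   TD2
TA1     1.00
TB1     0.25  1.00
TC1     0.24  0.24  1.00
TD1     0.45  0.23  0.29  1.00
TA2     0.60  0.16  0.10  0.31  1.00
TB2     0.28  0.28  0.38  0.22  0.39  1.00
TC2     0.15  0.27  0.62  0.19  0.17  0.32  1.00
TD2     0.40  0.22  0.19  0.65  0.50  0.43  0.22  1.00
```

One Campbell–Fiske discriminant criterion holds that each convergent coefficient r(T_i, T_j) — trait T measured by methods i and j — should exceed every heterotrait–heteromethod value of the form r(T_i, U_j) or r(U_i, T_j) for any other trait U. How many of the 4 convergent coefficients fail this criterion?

1

Each convergent coefficient versus the relevant comparison correlations:
TA (methods 1·2): 0.60 vs {0.28, 0.16, 0.15, 0.10, 0.40, 0.31} → pass.
TB (methods 1·2): 0.28 vs {0.16, 0.28, 0.27, 0.38, 0.22, 0.22} → fail.
TC (methods 1·2): 0.62 vs {0.10, 0.15, 0.38, 0.27, 0.19, 0.19} → pass.
TD (methods 1·2): 0.65 vs {0.31, 0.40, 0.22, 0.22, 0.19, 0.19} → pass.
1 of 4 fail.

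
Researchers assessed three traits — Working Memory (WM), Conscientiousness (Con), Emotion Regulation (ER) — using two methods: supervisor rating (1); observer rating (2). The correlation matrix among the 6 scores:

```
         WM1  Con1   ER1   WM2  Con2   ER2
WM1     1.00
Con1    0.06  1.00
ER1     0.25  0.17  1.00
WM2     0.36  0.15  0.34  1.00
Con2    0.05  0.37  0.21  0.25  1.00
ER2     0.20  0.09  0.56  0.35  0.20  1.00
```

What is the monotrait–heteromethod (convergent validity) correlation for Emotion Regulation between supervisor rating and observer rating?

Same trait (ER), different methods: r(ER1, ER2) = 0.56.

0.56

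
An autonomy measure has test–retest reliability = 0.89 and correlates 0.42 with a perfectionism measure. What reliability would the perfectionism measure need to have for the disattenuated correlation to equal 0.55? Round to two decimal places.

r_true = r_obs / √(r_xx · r_yy) ⇒ 0.55 = 0.42 / √(0.89 · r_yy).
√(0.89 · r_yy) = 0.42 / 0.55 = 0.7636; 0.89 · r_yy = 0.5831; r_yy = 0.5831 / 0.89 ≈ 0.66.

0.66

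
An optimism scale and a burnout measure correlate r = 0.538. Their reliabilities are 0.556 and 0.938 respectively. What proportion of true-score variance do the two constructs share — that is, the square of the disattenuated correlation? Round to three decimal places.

Disattenuated r = 0.538 / √(0.556 × 0.938) = 0.538 / 0.7222 = 0.7449.
Shared true-score variance = 0.7449² = 0.5549 ≈ 0.555.

0.555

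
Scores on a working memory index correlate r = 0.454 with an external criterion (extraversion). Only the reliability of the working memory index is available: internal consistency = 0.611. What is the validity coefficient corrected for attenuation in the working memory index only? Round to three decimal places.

0.581

Single correction: r_c = r_obs / √r_xx = 0.454 / √0.611 = 0.454 / 0.7817 ≈ 0.581.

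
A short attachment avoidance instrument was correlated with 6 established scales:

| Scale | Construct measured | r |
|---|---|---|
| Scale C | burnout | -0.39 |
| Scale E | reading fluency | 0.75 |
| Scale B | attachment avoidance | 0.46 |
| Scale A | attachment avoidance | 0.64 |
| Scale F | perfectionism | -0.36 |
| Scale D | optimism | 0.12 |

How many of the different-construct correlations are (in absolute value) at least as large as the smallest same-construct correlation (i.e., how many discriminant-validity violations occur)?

1

Convergent (same construct = attachment avoidance): Scale B, Scale A.
Smallest convergent = 0.46. Discriminant |r|: 0.39, 0.75, 0.36, 0.12; count ≥ 0.46 → 1.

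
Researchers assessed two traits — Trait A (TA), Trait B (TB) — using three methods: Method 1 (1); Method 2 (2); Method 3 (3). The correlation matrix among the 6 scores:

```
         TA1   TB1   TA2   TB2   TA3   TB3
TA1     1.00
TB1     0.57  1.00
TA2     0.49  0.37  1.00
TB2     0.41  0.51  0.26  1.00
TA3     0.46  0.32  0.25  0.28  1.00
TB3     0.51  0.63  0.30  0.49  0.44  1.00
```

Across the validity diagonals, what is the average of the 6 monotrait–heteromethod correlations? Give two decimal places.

Convergent values: 0.49, 0.46, 0.25, 0.51, 0.63, 0.49; mean = 2.83/6 = 0.47.

0.47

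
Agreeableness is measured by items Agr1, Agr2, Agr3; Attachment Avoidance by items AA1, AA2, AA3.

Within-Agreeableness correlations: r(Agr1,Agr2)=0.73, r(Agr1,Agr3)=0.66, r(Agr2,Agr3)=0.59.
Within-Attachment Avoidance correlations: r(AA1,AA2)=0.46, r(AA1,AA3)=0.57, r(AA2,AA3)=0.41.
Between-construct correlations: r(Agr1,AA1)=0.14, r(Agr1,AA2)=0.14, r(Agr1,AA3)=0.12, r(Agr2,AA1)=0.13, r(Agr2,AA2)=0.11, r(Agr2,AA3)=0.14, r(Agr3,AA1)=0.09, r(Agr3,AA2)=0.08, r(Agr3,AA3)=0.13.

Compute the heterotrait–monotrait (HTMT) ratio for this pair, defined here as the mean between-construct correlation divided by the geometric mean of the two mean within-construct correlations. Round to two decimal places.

Between-construct mean = 1.08/9 = 0.1200.
Mean within-Agr = 1.98/3 = 0.6600; mean within-AA = 1.44/3 = 0.4800.
Geometric mean = √(0.6600 × 0.4800) = 0.5628.
HTMT = 0.1200 / 0.5628 = 0.21.

0.21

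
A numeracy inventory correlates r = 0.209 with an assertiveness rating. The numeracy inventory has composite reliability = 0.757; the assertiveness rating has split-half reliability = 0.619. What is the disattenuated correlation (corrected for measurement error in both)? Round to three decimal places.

r_true = r_obs / √(r_xx · r_yy) = 0.209 / √(0.757 × 0.619) = 0.209 / √0.468583 = 0.209 / 0.6845 ≈ 0.305.

0.305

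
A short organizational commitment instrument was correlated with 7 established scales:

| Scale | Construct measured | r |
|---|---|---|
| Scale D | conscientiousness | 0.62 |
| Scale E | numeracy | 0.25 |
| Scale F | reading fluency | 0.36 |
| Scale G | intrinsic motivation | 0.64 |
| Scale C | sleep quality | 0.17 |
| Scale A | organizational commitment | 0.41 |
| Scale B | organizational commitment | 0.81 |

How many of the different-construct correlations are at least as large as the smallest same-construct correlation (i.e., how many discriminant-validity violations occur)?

2

Convergent (same construct = organizational commitment): Scale A, Scale B.
Smallest convergent = 0.41. Discriminant values: 0.62, 0.25, 0.36, 0.64, 0.17; count ≥ 0.41 → 2.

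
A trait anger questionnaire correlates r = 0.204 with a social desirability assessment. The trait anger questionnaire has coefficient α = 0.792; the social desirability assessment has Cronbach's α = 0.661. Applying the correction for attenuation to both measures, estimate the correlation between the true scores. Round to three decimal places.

0.282

r_true = r_obs / √(r_xx · r_yy) = 0.204 / √(0.792 × 0.661) = 0.204 / √0.523512 = 0.204 / 0.7235 ≈ 0.282.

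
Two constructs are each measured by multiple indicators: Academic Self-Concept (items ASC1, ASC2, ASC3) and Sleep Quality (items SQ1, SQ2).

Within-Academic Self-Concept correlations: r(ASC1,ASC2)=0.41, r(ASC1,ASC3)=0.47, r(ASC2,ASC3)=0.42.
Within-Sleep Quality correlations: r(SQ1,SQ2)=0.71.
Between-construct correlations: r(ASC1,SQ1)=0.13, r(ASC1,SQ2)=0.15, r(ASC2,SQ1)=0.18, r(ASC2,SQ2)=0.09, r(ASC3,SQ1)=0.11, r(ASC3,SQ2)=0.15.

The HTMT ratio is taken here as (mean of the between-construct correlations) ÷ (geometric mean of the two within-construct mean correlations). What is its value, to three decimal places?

Mean between = 0.81/6 = 0.1350.
Mean within-ASC = 1.30/3 = 0.4333; mean within-SQ = 0.71/1 = 0.7100.
Geometric mean = √(0.4333 × 0.7100) = 0.5547.
HTMT = 0.1350 / 0.5547 = 0.243.

0.243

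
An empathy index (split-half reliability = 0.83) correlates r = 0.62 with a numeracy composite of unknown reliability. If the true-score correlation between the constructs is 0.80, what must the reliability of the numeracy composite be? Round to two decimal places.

r_true = r_obs / √(r_xx · r_yy) ⇒ 0.80 = 0.62 / √(0.83 · r_yy).
√(0.83 · r_yy) = 0.62 / 0.80 = 0.7750; 0.83 · r_yy = 0.6006; r_yy = 0.6006 / 0.83 ≈ 0.72.

0.72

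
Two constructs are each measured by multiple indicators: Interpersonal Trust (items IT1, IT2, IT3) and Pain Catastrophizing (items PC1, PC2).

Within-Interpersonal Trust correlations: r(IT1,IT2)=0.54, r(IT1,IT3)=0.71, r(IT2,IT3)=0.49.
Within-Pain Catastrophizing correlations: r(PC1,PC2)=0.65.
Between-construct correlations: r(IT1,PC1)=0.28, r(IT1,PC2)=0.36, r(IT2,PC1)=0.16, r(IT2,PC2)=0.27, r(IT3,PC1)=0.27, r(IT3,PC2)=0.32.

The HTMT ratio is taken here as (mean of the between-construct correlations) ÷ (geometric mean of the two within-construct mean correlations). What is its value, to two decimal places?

0.45

Between-construct mean = 1.66/6 = 0.2767.
Mean within-IT = 1.74/3 = 0.5800; mean within-PC = 0.65/1 = 0.6500.
Geometric mean = √(0.5800 × 0.6500) = 0.6140.
HTMT = 0.2767 / 0.6140 = 0.45.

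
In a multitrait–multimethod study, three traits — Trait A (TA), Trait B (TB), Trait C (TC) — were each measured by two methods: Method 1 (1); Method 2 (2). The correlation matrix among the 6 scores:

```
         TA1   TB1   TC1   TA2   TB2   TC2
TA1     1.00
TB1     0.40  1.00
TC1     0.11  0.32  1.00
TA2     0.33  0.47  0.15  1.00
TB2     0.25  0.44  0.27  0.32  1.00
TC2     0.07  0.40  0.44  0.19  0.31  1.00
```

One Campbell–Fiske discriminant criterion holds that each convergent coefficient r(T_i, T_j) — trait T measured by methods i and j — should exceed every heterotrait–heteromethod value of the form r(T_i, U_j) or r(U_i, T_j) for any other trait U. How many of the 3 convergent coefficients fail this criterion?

2

Convergent coefficients and their comparison sets:
TA (methods 1·2): 0.33 vs {0.25, 0.47, 0.07, 0.15} → fail.
TB (methods 1·2): 0.44 vs {0.47, 0.25, 0.40, 0.27} → fail.
TC (methods 1·2): 0.44 vs {0.15, 0.07, 0.27, 0.40} → pass.
2 of 3 fail.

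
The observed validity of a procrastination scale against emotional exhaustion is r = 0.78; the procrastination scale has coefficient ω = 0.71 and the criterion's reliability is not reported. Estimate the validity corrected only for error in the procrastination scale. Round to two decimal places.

0.93

Single correction: r_c = r_obs / √r_xx = 0.78 / √0.71 = 0.78 / 0.8426 ≈ 0.93.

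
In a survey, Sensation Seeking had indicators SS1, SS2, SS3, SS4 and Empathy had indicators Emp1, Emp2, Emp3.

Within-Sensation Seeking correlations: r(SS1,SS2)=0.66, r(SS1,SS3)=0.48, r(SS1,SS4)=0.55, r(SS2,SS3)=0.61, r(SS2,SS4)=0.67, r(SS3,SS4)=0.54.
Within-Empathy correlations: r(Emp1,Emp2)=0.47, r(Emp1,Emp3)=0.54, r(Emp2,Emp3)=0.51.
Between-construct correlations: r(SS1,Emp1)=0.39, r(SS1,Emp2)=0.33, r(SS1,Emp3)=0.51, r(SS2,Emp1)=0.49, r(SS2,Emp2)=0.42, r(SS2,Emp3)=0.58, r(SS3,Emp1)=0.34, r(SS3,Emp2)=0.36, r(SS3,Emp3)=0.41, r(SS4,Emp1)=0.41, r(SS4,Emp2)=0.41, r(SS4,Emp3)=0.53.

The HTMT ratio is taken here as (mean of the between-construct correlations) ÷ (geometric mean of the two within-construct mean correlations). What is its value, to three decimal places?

0.793

Mean heterotrait r = 5.18/12 = 0.4317.
Mean within-SS = 3.51/6 = 0.5850; mean within-Emp = 1.52/3 = 0.5067.
Geometric mean = √(0.5850 × 0.5067) = 0.5444.
HTMT = 0.4317 / 0.5444 = 0.793.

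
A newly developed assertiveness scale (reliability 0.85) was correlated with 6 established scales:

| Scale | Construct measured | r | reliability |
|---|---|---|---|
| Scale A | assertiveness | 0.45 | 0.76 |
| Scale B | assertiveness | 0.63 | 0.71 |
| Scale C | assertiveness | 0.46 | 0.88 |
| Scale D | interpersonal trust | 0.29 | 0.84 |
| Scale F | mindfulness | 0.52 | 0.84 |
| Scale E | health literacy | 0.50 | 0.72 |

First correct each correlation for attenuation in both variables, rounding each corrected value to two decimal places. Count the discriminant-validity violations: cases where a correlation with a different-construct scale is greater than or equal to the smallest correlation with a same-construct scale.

Disattenuated r (r / √(r_scale · r_new)):
  Scale A (conv): 0.45 / √(0.76·0.85) = 0.56
  Scale B (conv): 0.63 / √(0.71·0.85) = 0.81
  Scale C (conv): 0.46 / √(0.88·0.85) = 0.53
  Scale D (disc): 0.29 / √(0.84·0.85) = 0.34
  Scale F (disc): 0.52 / √(0.84·0.85) = 0.62
  Scale E (disc): 0.50 / √(0.72·0.85) = 0.64
Smallest convergent = 0.53. Discriminant values: 0.34, 0.62, 0.64; count ≥ 0.53 → 2.

2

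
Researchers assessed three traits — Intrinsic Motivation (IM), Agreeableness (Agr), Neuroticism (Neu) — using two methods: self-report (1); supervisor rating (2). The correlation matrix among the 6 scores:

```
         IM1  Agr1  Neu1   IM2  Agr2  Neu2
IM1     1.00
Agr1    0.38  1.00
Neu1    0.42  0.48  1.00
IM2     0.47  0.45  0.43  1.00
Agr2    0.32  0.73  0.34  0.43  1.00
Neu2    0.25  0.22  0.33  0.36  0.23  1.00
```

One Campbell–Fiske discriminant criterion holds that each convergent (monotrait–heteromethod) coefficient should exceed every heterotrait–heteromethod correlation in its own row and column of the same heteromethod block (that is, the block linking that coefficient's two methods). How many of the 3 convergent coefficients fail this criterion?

1

Each convergent coefficient versus the relevant comparison correlations:
IM (methods 1·2): 0.47 vs {0.32, 0.45, 0.25, 0.43} → pass.
Agr (methods 1·2): 0.73 vs {0.45, 0.32, 0.22, 0.34} → pass.
Neu (methods 1·2): 0.33 vs {0.43, 0.25, 0.34, 0.22} → fail.
1 of 3 fail.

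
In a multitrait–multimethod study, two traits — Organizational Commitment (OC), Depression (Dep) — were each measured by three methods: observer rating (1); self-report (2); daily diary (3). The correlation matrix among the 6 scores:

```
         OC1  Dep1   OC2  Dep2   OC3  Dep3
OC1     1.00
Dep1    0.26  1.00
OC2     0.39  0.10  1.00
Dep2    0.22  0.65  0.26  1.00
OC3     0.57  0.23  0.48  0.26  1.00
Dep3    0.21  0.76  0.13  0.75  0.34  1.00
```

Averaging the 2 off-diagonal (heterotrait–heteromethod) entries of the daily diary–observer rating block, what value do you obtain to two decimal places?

0.22

HTHM values (method 3 × method 1): 0.23, 0.21; mean = 0.44/2 = 0.22.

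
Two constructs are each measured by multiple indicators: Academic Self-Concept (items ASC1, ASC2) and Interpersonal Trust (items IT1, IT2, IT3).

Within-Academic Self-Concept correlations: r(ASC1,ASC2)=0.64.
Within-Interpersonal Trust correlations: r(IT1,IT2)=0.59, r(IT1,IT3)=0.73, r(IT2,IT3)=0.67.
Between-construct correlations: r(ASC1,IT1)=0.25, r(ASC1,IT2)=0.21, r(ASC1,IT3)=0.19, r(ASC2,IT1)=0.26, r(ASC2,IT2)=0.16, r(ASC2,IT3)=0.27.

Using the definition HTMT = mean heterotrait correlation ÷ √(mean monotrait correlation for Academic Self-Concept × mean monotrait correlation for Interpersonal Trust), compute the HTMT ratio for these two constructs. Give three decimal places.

0.343

Mean between = 1.34/6 = 0.2233.
Mean within-ASC = 0.64/1 = 0.6400; mean within-IT = 1.99/3 = 0.6633.
Geometric mean = √(0.6400 × 0.6633) = 0.6515.
HTMT = 0.2233 / 0.6515 = 0.343.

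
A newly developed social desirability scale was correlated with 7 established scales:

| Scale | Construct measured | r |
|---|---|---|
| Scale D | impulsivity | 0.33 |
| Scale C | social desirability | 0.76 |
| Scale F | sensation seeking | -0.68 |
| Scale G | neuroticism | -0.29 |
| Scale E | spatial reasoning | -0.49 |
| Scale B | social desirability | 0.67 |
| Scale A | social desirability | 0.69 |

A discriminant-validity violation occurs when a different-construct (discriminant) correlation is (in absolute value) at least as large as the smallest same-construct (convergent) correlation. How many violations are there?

1

Convergent (same construct = social desirability): Scale C, Scale B, Scale A.
Smallest convergent = 0.67. Discriminant |r|: 0.33, 0.68, 0.29, 0.49; count ≥ 0.67 → 1.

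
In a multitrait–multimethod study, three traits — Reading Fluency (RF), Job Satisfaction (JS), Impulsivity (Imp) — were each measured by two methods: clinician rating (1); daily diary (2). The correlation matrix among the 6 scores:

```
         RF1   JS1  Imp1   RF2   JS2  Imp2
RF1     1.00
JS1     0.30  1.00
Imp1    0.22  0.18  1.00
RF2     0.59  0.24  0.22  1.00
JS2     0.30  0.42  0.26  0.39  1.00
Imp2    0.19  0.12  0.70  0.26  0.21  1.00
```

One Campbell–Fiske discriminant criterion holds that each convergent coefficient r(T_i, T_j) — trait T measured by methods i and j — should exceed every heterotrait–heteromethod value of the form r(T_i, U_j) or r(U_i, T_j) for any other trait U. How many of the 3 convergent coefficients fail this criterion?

0

Each convergent coefficient versus the relevant comparison correlations:
RF (methods 1·2): 0.59 vs {0.30, 0.24, 0.19, 0.22} → pass.
JS (methods 1·2): 0.42 vs {0.24, 0.30, 0.12, 0.26} → pass.
Imp (methods 1·2): 0.70 vs {0.22, 0.19, 0.26, 0.12} → pass.
0 of 3 fail.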